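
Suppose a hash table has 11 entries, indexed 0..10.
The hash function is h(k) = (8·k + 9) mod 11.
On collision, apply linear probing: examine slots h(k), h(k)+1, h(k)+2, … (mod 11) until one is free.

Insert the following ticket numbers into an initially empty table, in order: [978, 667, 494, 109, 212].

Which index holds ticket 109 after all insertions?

3

978: h=1 -> slot 1
667: h=10 -> slot 10
494: h=1, probe 1,2 -> slot 2
109: h=1, probe 1,2,3 -> slot 3
212: h=0 -> slot 0
Table: [212, 978, 494, 109, ., ., ., ., ., ., 667]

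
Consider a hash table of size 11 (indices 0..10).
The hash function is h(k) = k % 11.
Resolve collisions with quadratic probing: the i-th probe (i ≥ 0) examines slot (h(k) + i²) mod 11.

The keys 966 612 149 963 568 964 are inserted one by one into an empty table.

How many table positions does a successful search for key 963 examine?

3

Insert 966: h=9, slot 9 empty → index 9.
Insert 612: h=7, slot 7 empty → index 7.
Insert 149: h=6, slot 6 empty → index 6.
Insert 963: h=6, slots 6,7 occupied → index 10.
Insert 568: h=7, slot 7 occupied → index 8.
Insert 964: h=7, slots 7,8 occupied → index 0.
Table: [964, _, _, _, _, _, 149, 612, 568, 966, 963]
Lookup 963: h=6, probe 6,7,10 → found at 10.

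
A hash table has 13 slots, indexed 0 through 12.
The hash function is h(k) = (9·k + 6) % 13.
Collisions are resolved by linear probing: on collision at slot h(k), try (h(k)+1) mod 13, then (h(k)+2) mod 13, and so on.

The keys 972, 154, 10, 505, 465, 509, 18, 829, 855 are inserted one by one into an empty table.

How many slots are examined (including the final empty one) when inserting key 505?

972: h=5 → slot 5
154: h=1 → slot 1
10: h=5, probe 5,6 → slot 6
505: h=1, probe 1,2 → slot 2
465: h=5, probe 5,6,7 → slot 7
509: h=11 → slot 11
18: h=12 → slot 12
829: h=5, probe 5,6,7,8 → slot 8
855: h=5, probe 5,6,7,8,9 → slot 9
Table: [-, 154, 505, -, -, 972, 10, 465, 829, 855, -, 509, 18]

2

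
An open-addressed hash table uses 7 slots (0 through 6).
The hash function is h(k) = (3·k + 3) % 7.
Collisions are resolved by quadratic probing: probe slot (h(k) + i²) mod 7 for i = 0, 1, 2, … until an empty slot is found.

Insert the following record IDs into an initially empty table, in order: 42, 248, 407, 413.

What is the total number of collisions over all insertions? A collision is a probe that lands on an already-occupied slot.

42: h=3 => slot 3
248: h=5 => slot 5
407: h=6 => slot 6
413: h=3, probe 3,4 => slot 4
Table: [—, —, —, 42, 413, 248, 407]

1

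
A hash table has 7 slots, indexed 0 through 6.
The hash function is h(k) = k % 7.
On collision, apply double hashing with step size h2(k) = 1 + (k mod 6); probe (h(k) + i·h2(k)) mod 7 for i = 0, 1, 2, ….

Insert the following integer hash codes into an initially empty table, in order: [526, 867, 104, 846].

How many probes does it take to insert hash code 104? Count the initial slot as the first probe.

526 hashes to 1; slot 1 is free → place at 1.
867 hashes to 6; slot 6 is free → place at 6.
104 hashes to 6, h2=3; 6 taken → place at 2.
846 hashes to 6, h2=1; 6 taken → place at 0.
Table: [846, 526, 104, ∅, ∅, ∅, 867]

2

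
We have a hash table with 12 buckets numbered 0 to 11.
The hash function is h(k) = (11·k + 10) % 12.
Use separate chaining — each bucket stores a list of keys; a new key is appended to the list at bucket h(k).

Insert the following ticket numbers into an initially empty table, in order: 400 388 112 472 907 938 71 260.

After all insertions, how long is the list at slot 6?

4

Insert 400: h=6, bucket 6 empty → new chain.
Insert 388: h=6, bucket 6 nonempty → append to chain.
Insert 112: h=6, bucket 6 nonempty → append to chain.
Insert 472: h=6, bucket 6 nonempty → append to chain.
Insert 907: h=3, bucket 3 empty → new chain.
Insert 938: h=8, bucket 8 empty → new chain.
Insert 71: h=11, bucket 11 empty → new chain.
Insert 260: h=2, bucket 2 empty → new chain.
Final buckets:
0: _
1: _
2: 260
3: 907
4: _
5: _
6: 400 -> 388 -> 112 -> 472
7: _
8: 938
9: _
10: _
11: 71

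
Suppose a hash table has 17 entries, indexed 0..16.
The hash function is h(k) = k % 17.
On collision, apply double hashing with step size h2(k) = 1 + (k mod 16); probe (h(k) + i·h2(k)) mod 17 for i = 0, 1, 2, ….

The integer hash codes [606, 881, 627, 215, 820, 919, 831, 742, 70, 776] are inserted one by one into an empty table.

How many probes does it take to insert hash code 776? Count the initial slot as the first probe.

Insert 606: h=11, slot 11 empty -> index 11.
Insert 881: h=14, slot 14 empty -> index 14.
Insert 627: h=15, slot 15 empty -> index 15.
Insert 215: h=11, h2=8, slot 11 occupied -> index 2.
Insert 820: h=4, slot 4 empty -> index 4.
Insert 919: h=1, slot 1 empty -> index 1.
Insert 831: h=15, h2=16, slots 15,14 occupied -> index 13.
Insert 742: h=11, h2=7, slots 11,1 occupied -> index 8.
Insert 70: h=2, h2=7, slot 2 occupied -> index 9.
Insert 776: h=11, h2=9, slot 11 occupied -> index 3.
Table: [-, 919, 215, 776, 820, -, -, -, 742, 70, -, 606, -, 831, 881, 627, -]

2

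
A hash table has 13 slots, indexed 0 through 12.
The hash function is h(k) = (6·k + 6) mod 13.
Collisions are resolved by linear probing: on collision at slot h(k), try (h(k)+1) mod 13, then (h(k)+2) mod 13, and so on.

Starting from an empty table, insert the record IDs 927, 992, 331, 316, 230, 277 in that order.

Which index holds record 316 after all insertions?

927 hashes to 4; slot 4 is free -> place at 4.
992 hashes to 4; 4 taken -> place at 5.
331 hashes to 3; slot 3 is free -> place at 3.
316 hashes to 4; 4,5 taken -> place at 6.
230 hashes to 8; slot 8 is free -> place at 8.
277 hashes to 4; 4,5,6 taken -> place at 7.
Table: [—, —, —, 331, 927, 992, 316, 277, 230, —, —, —, —]

6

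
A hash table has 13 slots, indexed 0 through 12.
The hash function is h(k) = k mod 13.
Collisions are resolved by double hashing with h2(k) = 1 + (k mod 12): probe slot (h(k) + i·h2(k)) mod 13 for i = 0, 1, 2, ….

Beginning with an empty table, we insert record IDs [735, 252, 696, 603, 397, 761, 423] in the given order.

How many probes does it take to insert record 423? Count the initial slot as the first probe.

3

735: h=7 -> slot 7
252: h=5 -> slot 5
696: h=7, h2=1, probe 7,8 -> slot 8
603: h=5, h2=4, probe 5,9 -> slot 9
397: h=7, h2=2, probe 7,9,11 -> slot 11
761: h=7, h2=6, probe 7,0 -> slot 0
423: h=7, h2=4, probe 7,11,2 -> slot 2
Table: [761, ., 423, ., ., 252, ., 735, 696, 603, ., 397, .]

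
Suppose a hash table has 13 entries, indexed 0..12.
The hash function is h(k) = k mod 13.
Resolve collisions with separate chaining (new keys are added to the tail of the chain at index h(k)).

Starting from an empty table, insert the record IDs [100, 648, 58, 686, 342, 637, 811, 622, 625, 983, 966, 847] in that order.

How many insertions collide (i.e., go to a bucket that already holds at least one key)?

2

Insert 100: h=9, bucket 9 empty -> new chain.
Insert 648: h=11, bucket 11 empty -> new chain.
Insert 58: h=6, bucket 6 empty -> new chain.
Insert 686: h=10, bucket 10 empty -> new chain.
Insert 342: h=4, bucket 4 empty -> new chain.
Insert 637: h=0, bucket 0 empty -> new chain.
Insert 811: h=5, bucket 5 empty -> new chain.
Insert 622: h=11, bucket 11 nonempty -> append to chain.
Insert 625: h=1, bucket 1 empty -> new chain.
Insert 983: h=8, bucket 8 empty -> new chain.
Insert 966: h=4, bucket 4 nonempty -> append to chain.
Insert 847: h=2, bucket 2 empty -> new chain.
Final buckets:
0: 637
1: 625
2: 847
3: _
4: 342 -> 966
5: 811
6: 58
7: _
8: 983
9: 100
10: 686
11: 648 -> 622
12: _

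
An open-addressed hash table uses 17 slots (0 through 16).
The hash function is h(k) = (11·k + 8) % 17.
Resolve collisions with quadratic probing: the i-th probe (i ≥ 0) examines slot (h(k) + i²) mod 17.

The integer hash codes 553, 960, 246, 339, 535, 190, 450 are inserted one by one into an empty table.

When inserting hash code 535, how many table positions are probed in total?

3

Insert 553: h=5, slot 5 empty -> index 5.
Insert 960: h=11, slot 11 empty -> index 11.
Insert 246: h=11, slot 11 occupied -> index 12.
Insert 339: h=14, slot 14 empty -> index 14.
Insert 535: h=11, slots 11,12 occupied -> index 15.
Insert 190: h=7, slot 7 empty -> index 7.
Insert 450: h=11, slots 11,12,15 occupied -> index 3.
Table: [-, -, -, 450, -, 553, -, 190, -, -, -, 960, 246, -, 339, 535, -]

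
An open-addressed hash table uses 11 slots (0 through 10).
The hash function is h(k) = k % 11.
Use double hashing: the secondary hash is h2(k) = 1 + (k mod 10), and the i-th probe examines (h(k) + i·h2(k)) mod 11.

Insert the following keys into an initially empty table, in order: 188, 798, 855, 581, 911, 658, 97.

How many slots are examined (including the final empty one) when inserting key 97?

3

Insert 188: h=1, slot 1 empty => index 1.
Insert 798: h=6, slot 6 empty => index 6.
Insert 855: h=8, slot 8 empty => index 8.
Insert 581: h=9, slot 9 empty => index 9.
Insert 911: h=9, h2=2, slot 9 occupied => index 0.
Insert 658: h=9, h2=9, slot 9 occupied => index 7.
Insert 97: h=9, h2=8, slots 9,6 occupied => index 3.
Table: [911, 188, ∅, 97, ∅, ∅, 798, 658, 855, 581, ∅]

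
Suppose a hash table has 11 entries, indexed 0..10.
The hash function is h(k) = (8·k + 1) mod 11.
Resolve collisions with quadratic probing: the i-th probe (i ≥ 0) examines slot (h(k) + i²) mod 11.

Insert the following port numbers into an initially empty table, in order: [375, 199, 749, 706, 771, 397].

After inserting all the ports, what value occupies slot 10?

199

375 hashes to 9; slot 9 is free => place at 9.
199 hashes to 9; 9 taken => place at 10.
749 hashes to 9; 9,10 taken => place at 2.
706 hashes to 6; slot 6 is free => place at 6.
771 hashes to 9; 9,10,2 taken => place at 7.
397 hashes to 9; 9,10,2,7 taken => place at 3.
Table: [., ., 749, 397, ., ., 706, 771, ., 375, 199]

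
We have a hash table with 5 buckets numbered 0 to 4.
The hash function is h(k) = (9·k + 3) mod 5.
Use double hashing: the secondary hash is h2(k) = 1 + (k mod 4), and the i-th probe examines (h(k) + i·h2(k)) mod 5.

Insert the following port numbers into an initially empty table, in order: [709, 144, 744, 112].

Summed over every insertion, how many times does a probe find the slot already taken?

709: h=4 → slot 4
144: h=4, h2=1, probe 4,0 → slot 0
744: h=4, h2=1, probe 4,0,1 → slot 1
112: h=1, h2=1, probe 1,2 → slot 2
Table: [144, 744, 112, _, 709]

4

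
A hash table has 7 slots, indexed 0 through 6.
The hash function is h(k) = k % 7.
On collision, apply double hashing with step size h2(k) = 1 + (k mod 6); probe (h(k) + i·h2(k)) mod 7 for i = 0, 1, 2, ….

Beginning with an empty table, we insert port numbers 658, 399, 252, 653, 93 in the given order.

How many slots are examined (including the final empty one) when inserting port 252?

2

658 hashes to 0; slot 0 is free -> place at 0.
399 hashes to 0, h2=4; 0 taken -> place at 4.
252 hashes to 0, h2=1; 0 taken -> place at 1.
653 hashes to 2; slot 2 is free -> place at 2.
93 hashes to 2, h2=4; 2 taken -> place at 6.
Table: [658, 252, 653, _, 399, _, 93]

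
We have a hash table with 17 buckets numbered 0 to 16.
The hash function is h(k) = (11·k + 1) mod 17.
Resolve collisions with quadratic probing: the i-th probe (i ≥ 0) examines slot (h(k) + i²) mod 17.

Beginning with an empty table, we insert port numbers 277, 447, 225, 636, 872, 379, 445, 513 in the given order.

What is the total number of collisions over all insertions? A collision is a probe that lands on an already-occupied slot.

277: h=5 => slot 5
447: h=5, probe 5,6 => slot 6
225: h=11 => slot 11
636: h=10 => slot 10
872: h=5, probe 5,6,9 => slot 9
379: h=5, probe 5,6,9,14 => slot 14
445: h=0 => slot 0
513: h=0, probe 0,1 => slot 1
Table: [445, 513, ., ., ., 277, 447, ., ., 872, 636, 225, ., ., 379, ., .]

7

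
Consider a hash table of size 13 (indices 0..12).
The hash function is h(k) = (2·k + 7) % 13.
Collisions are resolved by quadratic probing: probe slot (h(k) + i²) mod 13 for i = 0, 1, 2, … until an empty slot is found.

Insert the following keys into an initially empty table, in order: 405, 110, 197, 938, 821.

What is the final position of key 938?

2

Insert 405: h=11, slot 11 empty => index 11.
Insert 110: h=6, slot 6 empty => index 6.
Insert 197: h=11, slot 11 occupied => index 12.
Insert 938: h=11, slots 11,12 occupied => index 2.
Insert 821: h=11, slots 11,12,2 occupied => index 7.
Table: [—, —, 938, —, —, —, 110, 821, —, —, —, 405, 197]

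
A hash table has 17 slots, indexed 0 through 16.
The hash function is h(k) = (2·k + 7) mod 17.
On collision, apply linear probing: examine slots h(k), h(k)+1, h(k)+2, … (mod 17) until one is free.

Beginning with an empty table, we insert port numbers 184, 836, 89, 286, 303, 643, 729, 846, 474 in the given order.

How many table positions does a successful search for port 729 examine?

3

Insert 184: h=1, slot 1 empty → index 1.
Insert 836: h=13, slot 13 empty → index 13.
Insert 89: h=15, slot 15 empty → index 15.
Insert 286: h=1, slot 1 occupied → index 2.
Insert 303: h=1, slots 1,2 occupied → index 3.
Insert 643: h=1, slots 1,2,3 occupied → index 4.
Insert 729: h=3, slots 3,4 occupied → index 5.
Insert 846: h=16, slot 16 empty → index 16.
Insert 474: h=3, slots 3,4,5 occupied → index 6.
Table: [—, 184, 286, 303, 643, 729, 474, —, —, —, —, —, —, 836, —, 89, 846]
Lookup 729: h=3, probe 3,4,5 → found at 5.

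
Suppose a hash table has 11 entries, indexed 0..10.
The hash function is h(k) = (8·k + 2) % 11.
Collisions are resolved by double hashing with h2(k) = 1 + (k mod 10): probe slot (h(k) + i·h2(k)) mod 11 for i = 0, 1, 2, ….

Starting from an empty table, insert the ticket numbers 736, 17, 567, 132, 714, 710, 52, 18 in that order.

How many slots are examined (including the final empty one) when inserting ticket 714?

736: h=5 → slot 5
17: h=6 → slot 6
567: h=6, h2=8, probe 6,3 → slot 3
132: h=2 → slot 2
714: h=5, h2=5, probe 5,10 → slot 10
710: h=6, h2=1, probe 6,7 → slot 7
52: h=0 → slot 0
18: h=3, h2=9, probe 3,1 → slot 1
Table: [52, 18, 132, 567, —, 736, 17, 710, —, —, 714]

2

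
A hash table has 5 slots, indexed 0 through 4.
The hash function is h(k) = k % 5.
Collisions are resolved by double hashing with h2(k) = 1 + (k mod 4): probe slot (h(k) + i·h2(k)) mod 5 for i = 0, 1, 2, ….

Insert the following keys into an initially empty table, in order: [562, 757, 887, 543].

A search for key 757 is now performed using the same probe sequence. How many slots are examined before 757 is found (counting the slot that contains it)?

2

562 hashes to 2; slot 2 is free -> place at 2.
757 hashes to 2, h2=2; 2 taken -> place at 4.
887 hashes to 2, h2=4; 2 taken -> place at 1.
543 hashes to 3; slot 3 is free -> place at 3.
Table: [_, 887, 562, 543, 757]
Lookup 757: h=2, h2=2, probe 2,4 → found at 4.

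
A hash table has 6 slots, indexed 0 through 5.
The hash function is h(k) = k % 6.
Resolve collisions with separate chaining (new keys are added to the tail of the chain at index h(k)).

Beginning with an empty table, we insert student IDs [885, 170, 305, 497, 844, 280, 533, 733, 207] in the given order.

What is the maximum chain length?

3

885 → bucket 3
170 → bucket 2
305 → bucket 5
497 → bucket 5 (collision)
844 → bucket 4
280 → bucket 4 (collision)
533 → bucket 5 (collision)
733 → bucket 1
207 → bucket 3 (collision)
Final buckets:
0: -
1: 733
2: 170
3: 885 -> 207
4: 844 -> 280
5: 305 -> 497 -> 533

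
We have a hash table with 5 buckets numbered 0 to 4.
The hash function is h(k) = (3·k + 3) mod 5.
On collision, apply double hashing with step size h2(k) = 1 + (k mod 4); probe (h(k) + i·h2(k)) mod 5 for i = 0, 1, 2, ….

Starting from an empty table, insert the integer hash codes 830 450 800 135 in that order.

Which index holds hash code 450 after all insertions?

1

830: h=3 → slot 3
450: h=3, h2=3, probe 3,1 → slot 1
800: h=3, h2=1, probe 3,4 → slot 4
135: h=3, h2=4, probe 3,2 → slot 2
Table: [_, 450, 135, 830, 800]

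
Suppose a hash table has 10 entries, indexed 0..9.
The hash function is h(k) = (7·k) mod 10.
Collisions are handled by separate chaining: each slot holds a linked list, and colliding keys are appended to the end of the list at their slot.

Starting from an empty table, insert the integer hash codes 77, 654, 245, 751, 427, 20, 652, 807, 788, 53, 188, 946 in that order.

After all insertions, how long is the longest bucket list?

Insert 77: h=9, bucket 9 empty → new chain.
Insert 654: h=8, bucket 8 empty → new chain.
Insert 245: h=5, bucket 5 empty → new chain.
Insert 751: h=7, bucket 7 empty → new chain.
Insert 427: h=9, bucket 9 nonempty → append to chain.
Insert 20: h=0, bucket 0 empty → new chain.
Insert 652: h=4, bucket 4 empty → new chain.
Insert 807: h=9, bucket 9 nonempty → append to chain.
Insert 788: h=6, bucket 6 empty → new chain.
Insert 53: h=1, bucket 1 empty → new chain.
Insert 188: h=6, bucket 6 nonempty → append to chain.
Insert 946: h=2, bucket 2 empty → new chain.
Final buckets:
0: 20
1: 53
2: 946
3: -
4: 652
5: 245
6: 788 -> 188
7: 751
8: 654
9: 77 -> 427 -> 807

3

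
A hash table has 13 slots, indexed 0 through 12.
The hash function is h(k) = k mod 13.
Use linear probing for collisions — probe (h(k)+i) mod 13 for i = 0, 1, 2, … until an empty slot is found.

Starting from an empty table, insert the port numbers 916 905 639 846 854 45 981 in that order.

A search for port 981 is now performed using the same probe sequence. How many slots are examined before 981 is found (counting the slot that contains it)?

5

916 hashes to 6; slot 6 is free → place at 6.
905 hashes to 8; slot 8 is free → place at 8.
639 hashes to 2; slot 2 is free → place at 2.
846 hashes to 1; slot 1 is free → place at 1.
854 hashes to 9; slot 9 is free → place at 9.
45 hashes to 6; 6 taken → place at 7.
981 hashes to 6; 6,7,8,9 taken → place at 10.
Table: [—, 846, 639, —, —, —, 916, 45, 905, 854, 981, —, —]
Lookup 981: h=6, probe 6,7,8,9,10 → found at 10.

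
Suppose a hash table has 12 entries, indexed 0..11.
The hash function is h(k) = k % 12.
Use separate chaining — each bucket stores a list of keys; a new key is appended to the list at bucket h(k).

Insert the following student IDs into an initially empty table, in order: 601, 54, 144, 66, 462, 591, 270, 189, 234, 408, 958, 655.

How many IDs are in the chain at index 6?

5

Insert 601: h=1, bucket 1 empty -> new chain.
Insert 54: h=6, bucket 6 empty -> new chain.
Insert 144: h=0, bucket 0 empty -> new chain.
Insert 66: h=6, bucket 6 nonempty -> append to chain.
Insert 462: h=6, bucket 6 nonempty -> append to chain.
Insert 591: h=3, bucket 3 empty -> new chain.
Insert 270: h=6, bucket 6 nonempty -> append to chain.
Insert 189: h=9, bucket 9 empty -> new chain.
Insert 234: h=6, bucket 6 nonempty -> append to chain.
Insert 408: h=0, bucket 0 nonempty -> append to chain.
Insert 958: h=10, bucket 10 empty -> new chain.
Insert 655: h=7, bucket 7 empty -> new chain.
Final buckets:
0: 144 -> 408
1: 601
2: —
3: 591
4: —
5: —
6: 54 -> 66 -> 462 -> 270 -> 234
7: 655
8: —
9: 189
10: 958
11: —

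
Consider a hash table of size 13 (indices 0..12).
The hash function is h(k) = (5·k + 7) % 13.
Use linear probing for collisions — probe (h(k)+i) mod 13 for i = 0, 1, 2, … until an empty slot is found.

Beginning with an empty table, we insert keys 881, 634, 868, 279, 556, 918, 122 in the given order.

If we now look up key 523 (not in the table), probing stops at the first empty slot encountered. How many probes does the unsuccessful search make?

881: h=5 => slot 5
634: h=5, probe 5,6 => slot 6
868: h=5, probe 5,6,7 => slot 7
279: h=11 => slot 11
556: h=5, probe 5,6,7,8 => slot 8
918: h=8, probe 8,9 => slot 9
122: h=6, probe 6,7,8,9,10 => slot 10
Table: [∅, ∅, ∅, ∅, ∅, 881, 634, 868, 556, 918, 122, 279, ∅]
Lookup 523: h=9, probe 9,10,11,12 → slot 12 empty, not found.

4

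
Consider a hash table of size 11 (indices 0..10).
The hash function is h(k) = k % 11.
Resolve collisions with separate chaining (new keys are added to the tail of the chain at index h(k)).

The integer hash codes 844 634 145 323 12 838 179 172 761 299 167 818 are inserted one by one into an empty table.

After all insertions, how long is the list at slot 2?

5

Insert 844: h=8, bucket 8 empty → new chain.
Insert 634: h=7, bucket 7 empty → new chain.
Insert 145: h=2, bucket 2 empty → new chain.
Insert 323: h=4, bucket 4 empty → new chain.
Insert 12: h=1, bucket 1 empty → new chain.
Insert 838: h=2, bucket 2 nonempty → append to chain.
Insert 179: h=3, bucket 3 empty → new chain.
Insert 172: h=7, bucket 7 nonempty → append to chain.
Insert 761: h=2, bucket 2 nonempty → append to chain.
Insert 299: h=2, bucket 2 nonempty → append to chain.
Insert 167: h=2, bucket 2 nonempty → append to chain.
Insert 818: h=4, bucket 4 nonempty → append to chain.
Final buckets:
0: -
1: 12
2: 145 -> 838 -> 761 -> 299 -> 167
3: 179
4: 323 -> 818
5: -
6: -
7: 634 -> 172
8: 844
9: -
10: -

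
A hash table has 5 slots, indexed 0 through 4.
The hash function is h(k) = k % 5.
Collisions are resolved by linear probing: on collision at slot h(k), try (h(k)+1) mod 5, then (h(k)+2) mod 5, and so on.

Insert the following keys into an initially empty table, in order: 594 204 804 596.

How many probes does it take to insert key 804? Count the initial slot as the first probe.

594 hashes to 4; slot 4 is free -> place at 4.
204 hashes to 4; 4 taken -> place at 0.
804 hashes to 4; 4,0 taken -> place at 1.
596 hashes to 1; 1 taken -> place at 2.
Table: [204, 804, 596, ., 594]

3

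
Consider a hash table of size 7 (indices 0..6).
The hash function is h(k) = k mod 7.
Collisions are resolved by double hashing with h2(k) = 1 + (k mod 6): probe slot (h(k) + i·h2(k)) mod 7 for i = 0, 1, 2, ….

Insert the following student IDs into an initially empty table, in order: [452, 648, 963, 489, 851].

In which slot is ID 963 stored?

1

452: h=4 -> slot 4
648: h=4, h2=1, probe 4,5 -> slot 5
963: h=4, h2=4, probe 4,1 -> slot 1
489: h=6 -> slot 6
851: h=4, h2=6, probe 4,3 -> slot 3
Table: [-, 963, -, 851, 452, 648, 489]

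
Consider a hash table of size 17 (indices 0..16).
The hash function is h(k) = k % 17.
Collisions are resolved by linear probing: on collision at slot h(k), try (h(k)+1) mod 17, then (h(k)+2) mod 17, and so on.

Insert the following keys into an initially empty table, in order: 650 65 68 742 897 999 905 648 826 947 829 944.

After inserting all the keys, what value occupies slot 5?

905

650: h=4 → slot 4
65: h=14 → slot 14
68: h=0 → slot 0
742: h=11 → slot 11
897: h=13 → slot 13
999: h=13, probe 13,14,15 → slot 15
905: h=4, probe 4,5 → slot 5
648: h=2 → slot 2
826: h=10 → slot 10
947: h=12 → slot 12
829: h=13, probe 13,14,15,16 → slot 16
944: h=9 → slot 9
Table: [68, ∅, 648, ∅, 650, 905, ∅, ∅, ∅, 944, 826, 742, 947, 897, 65, 999, 829]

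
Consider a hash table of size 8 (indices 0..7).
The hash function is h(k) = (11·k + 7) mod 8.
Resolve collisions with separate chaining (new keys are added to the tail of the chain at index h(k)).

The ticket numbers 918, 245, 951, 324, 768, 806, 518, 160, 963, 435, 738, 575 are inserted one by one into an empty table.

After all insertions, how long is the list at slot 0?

Insert 918: h=1, bucket 1 empty → new chain.
Insert 245: h=6, bucket 6 empty → new chain.
Insert 951: h=4, bucket 4 empty → new chain.
Insert 324: h=3, bucket 3 empty → new chain.
Insert 768: h=7, bucket 7 empty → new chain.
Insert 806: h=1, bucket 1 nonempty → append to chain.
Insert 518: h=1, bucket 1 nonempty → append to chain.
Insert 160: h=7, bucket 7 nonempty → append to chain.
Insert 963: h=0, bucket 0 empty → new chain.
Insert 435: h=0, bucket 0 nonempty → append to chain.
Insert 738: h=5, bucket 5 empty → new chain.
Insert 575: h=4, bucket 4 nonempty → append to chain.
Final buckets:
0: 963 -> 435
1: 918 -> 806 -> 518
2: ∅
3: 324
4: 951 -> 575
5: 738
6: 245
7: 768 -> 160

2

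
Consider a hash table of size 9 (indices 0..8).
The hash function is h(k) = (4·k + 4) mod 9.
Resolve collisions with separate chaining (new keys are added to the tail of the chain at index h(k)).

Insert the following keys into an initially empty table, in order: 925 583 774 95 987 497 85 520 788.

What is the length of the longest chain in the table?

3

Insert 925: h=5, bucket 5 empty -> new chain.
Insert 583: h=5, bucket 5 nonempty -> append to chain.
Insert 774: h=4, bucket 4 empty -> new chain.
Insert 95: h=6, bucket 6 empty -> new chain.
Insert 987: h=1, bucket 1 empty -> new chain.
Insert 497: h=3, bucket 3 empty -> new chain.
Insert 85: h=2, bucket 2 empty -> new chain.
Insert 520: h=5, bucket 5 nonempty -> append to chain.
Insert 788: h=6, bucket 6 nonempty -> append to chain.
Final buckets:
0: ∅
1: 987
2: 85
3: 497
4: 774
5: 925 -> 583 -> 520
6: 95 -> 788
7: ∅
8: ∅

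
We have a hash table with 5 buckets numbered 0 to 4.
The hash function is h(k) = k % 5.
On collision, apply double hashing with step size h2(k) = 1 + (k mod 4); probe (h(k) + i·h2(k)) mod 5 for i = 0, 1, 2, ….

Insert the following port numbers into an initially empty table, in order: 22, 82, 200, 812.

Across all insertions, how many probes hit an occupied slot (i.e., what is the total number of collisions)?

Insert 22: h=2, slot 2 empty => index 2.
Insert 82: h=2, h2=3, slot 2 occupied => index 0.
Insert 200: h=0, h2=1, slot 0 occupied => index 1.
Insert 812: h=2, h2=1, slot 2 occupied => index 3.
Table: [82, 200, 22, 812, -]

3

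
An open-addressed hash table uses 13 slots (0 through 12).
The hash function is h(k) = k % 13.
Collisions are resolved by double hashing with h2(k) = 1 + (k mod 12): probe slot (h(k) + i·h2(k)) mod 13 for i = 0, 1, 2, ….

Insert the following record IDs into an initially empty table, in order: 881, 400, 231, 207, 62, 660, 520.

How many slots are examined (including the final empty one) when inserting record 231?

881 hashes to 10; slot 10 is free => place at 10.
400 hashes to 10, h2=5; 10 taken => place at 2.
231 hashes to 10, h2=4; 10 taken => place at 1.
207 hashes to 12; slot 12 is free => place at 12.
62 hashes to 10, h2=3; 10 taken => place at 0.
660 hashes to 10, h2=1; 10 taken => place at 11.
520 hashes to 0, h2=5; 0 taken => place at 5.
Table: [62, 231, 400, ., ., 520, ., ., ., ., 881, 660, 207]

2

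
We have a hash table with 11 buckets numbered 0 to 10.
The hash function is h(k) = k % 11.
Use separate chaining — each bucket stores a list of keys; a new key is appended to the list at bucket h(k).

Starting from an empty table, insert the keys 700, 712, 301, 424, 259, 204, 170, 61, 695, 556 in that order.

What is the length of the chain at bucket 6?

5

Insert 700: h=7, bucket 7 empty -> new chain.
Insert 712: h=8, bucket 8 empty -> new chain.
Insert 301: h=4, bucket 4 empty -> new chain.
Insert 424: h=6, bucket 6 empty -> new chain.
Insert 259: h=6, bucket 6 nonempty -> append to chain.
Insert 204: h=6, bucket 6 nonempty -> append to chain.
Insert 170: h=5, bucket 5 empty -> new chain.
Insert 61: h=6, bucket 6 nonempty -> append to chain.
Insert 695: h=2, bucket 2 empty -> new chain.
Insert 556: h=6, bucket 6 nonempty -> append to chain.
Final buckets:
0: .
1: .
2: 695
3: .
4: 301
5: 170
6: 424 -> 259 -> 204 -> 61 -> 556
7: 700
8: 712
9: .
10: .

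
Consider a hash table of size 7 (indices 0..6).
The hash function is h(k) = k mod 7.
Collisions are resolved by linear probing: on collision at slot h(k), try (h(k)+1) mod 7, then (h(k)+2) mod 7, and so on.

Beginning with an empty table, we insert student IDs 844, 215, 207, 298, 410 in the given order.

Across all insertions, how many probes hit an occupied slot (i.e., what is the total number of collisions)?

9

844: h=4 => slot 4
215: h=5 => slot 5
207: h=4, probe 4,5,6 => slot 6
298: h=4, probe 4,5,6,0 => slot 0
410: h=4, probe 4,5,6,0,1 => slot 1
Table: [298, 410, —, —, 844, 215, 207]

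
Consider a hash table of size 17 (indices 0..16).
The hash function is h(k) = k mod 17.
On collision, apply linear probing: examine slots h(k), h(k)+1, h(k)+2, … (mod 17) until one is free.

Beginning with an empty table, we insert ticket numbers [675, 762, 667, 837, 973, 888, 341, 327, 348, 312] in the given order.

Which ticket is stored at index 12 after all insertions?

675

675 hashes to 12; slot 12 is free → place at 12.
762 hashes to 14; slot 14 is free → place at 14.
667 hashes to 4; slot 4 is free → place at 4.
837 hashes to 4; 4 taken → place at 5.
973 hashes to 4; 4,5 taken → place at 6.
888 hashes to 4; 4,5,6 taken → place at 7.
341 hashes to 1; slot 1 is free → place at 1.
327 hashes to 4; 4,5,6,7 taken → place at 8.
348 hashes to 8; 8 taken → place at 9.
312 hashes to 6; 6,7,8,9 taken → place at 10.
Table: [-, 341, -, -, 667, 837, 973, 888, 327, 348, 312, -, 675, -, 762, -, -]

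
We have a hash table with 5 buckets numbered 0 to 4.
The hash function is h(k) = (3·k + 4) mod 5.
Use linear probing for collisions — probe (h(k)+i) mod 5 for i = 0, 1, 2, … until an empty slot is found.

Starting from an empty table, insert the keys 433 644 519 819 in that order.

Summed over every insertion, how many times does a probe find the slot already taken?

433: h=3 -> slot 3
644: h=1 -> slot 1
519: h=1, probe 1,2 -> slot 2
819: h=1, probe 1,2,3,4 -> slot 4
Table: [., 644, 519, 433, 819]

4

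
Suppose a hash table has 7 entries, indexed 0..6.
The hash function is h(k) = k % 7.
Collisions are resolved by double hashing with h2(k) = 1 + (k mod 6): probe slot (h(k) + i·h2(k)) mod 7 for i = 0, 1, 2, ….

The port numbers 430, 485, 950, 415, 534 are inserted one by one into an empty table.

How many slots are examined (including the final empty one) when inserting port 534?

5

430: h=3 => slot 3
485: h=2 => slot 2
950: h=5 => slot 5
415: h=2, h2=2, probe 2,4 => slot 4
534: h=2, h2=1, probe 2,3,4,5,6 => slot 6
Table: [—, —, 485, 430, 415, 950, 534]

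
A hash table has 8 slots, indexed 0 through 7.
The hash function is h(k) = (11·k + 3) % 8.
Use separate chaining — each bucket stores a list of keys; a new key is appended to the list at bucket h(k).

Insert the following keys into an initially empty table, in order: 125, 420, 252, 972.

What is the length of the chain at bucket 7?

3

Insert 125: h=2, bucket 2 empty -> new chain.
Insert 420: h=7, bucket 7 empty -> new chain.
Insert 252: h=7, bucket 7 nonempty -> append to chain.
Insert 972: h=7, bucket 7 nonempty -> append to chain.
Final buckets:
0: ∅
1: ∅
2: 125
3: ∅
4: ∅
5: ∅
6: ∅
7: 420 -> 252 -> 972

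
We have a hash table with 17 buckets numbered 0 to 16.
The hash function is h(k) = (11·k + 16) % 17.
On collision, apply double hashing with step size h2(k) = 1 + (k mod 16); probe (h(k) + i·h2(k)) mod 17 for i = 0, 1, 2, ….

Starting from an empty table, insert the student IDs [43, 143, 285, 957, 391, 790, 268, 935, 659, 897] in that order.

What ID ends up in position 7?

935

43: h=13 → slot 13
143: h=8 → slot 8
285: h=6 → slot 6
957: h=3 → slot 3
391: h=16 → slot 16
790: h=2 → slot 2
268: h=6, h2=13, probe 6,2,15 → slot 15
935: h=16, h2=8, probe 16,7 → slot 7
659: h=6, h2=4, probe 6,10 → slot 10
897: h=6, h2=2, probe 6,8,10,12 → slot 12
Table: [—, —, 790, 957, —, —, 285, 935, 143, —, 659, —, 897, 43, —, 268, 391]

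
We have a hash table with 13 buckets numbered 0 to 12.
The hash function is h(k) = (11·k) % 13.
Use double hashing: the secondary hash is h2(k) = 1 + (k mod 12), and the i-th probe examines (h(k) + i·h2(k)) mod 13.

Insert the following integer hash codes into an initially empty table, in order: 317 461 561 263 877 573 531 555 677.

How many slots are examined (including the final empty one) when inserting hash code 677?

3

317: h=3 → slot 3
461: h=1 → slot 1
561: h=9 → slot 9
263: h=7 → slot 7
877: h=1, h2=2, probe 1,3,5 → slot 5
573: h=11 → slot 11
531: h=4 → slot 4
555: h=8 → slot 8
677: h=11, h2=6, probe 11,4,10 → slot 10
Table: [-, 461, -, 317, 531, 877, -, 263, 555, 561, 677, 573, -]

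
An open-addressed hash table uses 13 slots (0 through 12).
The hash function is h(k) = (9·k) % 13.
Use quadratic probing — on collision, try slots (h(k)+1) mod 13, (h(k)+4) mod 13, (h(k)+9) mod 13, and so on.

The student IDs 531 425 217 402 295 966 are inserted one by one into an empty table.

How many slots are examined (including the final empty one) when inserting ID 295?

3

531: h=8 -> slot 8
425: h=3 -> slot 3
217: h=3, probe 3,4 -> slot 4
402: h=4, probe 4,5 -> slot 5
295: h=3, probe 3,4,7 -> slot 7
966: h=10 -> slot 10
Table: [∅, ∅, ∅, 425, 217, 402, ∅, 295, 531, ∅, 966, ∅, ∅]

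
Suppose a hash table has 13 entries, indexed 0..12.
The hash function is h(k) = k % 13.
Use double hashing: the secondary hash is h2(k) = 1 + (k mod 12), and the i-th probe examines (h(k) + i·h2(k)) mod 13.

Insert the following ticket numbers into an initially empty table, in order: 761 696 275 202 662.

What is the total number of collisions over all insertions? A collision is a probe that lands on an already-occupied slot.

Insert 761: h=7, slot 7 empty → index 7.
Insert 696: h=7, h2=1, slot 7 occupied → index 8.
Insert 275: h=2, slot 2 empty → index 2.
Insert 202: h=7, h2=11, slot 7 occupied → index 5.
Insert 662: h=12, slot 12 empty → index 12.
Table: [_, _, 275, _, _, 202, _, 761, 696, _, _, _, 662]

2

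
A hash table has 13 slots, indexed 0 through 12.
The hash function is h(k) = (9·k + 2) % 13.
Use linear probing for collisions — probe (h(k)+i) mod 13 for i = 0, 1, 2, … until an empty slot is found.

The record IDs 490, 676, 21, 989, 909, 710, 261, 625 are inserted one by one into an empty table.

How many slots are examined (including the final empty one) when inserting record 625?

490: h=5 => slot 5
676: h=2 => slot 2
21: h=9 => slot 9
989: h=11 => slot 11
909: h=6 => slot 6
710: h=9, probe 9,10 => slot 10
261: h=11, probe 11,12 => slot 12
625: h=11, probe 11,12,0 => slot 0
Table: [625, _, 676, _, _, 490, 909, _, _, 21, 710, 989, 261]

3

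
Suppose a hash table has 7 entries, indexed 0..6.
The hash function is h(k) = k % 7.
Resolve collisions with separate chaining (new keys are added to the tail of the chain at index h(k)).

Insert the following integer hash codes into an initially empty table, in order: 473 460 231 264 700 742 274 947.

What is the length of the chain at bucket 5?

2

473 -> bucket 4
460 -> bucket 5
231 -> bucket 0
264 -> bucket 5 (collision)
700 -> bucket 0 (collision)
742 -> bucket 0 (collision)
274 -> bucket 1
947 -> bucket 2
Final buckets:
0: 231 -> 700 -> 742
1: 274
2: 947
3: _
4: 473
5: 460 -> 264
6: _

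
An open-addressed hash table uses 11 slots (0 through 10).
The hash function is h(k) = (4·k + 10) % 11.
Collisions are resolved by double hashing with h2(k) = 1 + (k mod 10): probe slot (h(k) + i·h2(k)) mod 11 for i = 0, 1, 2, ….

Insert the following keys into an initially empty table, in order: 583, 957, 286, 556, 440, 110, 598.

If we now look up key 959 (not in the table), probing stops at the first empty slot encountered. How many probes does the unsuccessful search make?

Insert 583: h=10, slot 10 empty -> index 10.
Insert 957: h=10, h2=8, slot 10 occupied -> index 7.
Insert 286: h=10, h2=7, slot 10 occupied -> index 6.
Insert 556: h=1, slot 1 empty -> index 1.
Insert 440: h=10, h2=1, slot 10 occupied -> index 0.
Insert 110: h=10, h2=1, slots 10,0,1 occupied -> index 2.
Insert 598: h=4, slot 4 empty -> index 4.
Table: [440, 556, 110, —, 598, —, 286, 957, —, —, 583]
Lookup 959: h=7, h2=10, probe 7,6,5 → slot 5 empty, not found.

3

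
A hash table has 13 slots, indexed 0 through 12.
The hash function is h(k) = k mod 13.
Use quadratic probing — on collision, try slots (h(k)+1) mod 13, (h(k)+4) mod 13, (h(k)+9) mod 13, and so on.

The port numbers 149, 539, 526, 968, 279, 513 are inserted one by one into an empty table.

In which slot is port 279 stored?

149 hashes to 6; slot 6 is free -> place at 6.
539 hashes to 6; 6 taken -> place at 7.
526 hashes to 6; 6,7 taken -> place at 10.
968 hashes to 6; 6,7,10 taken -> place at 2.
279 hashes to 6; 6,7,10,2 taken -> place at 9.
513 hashes to 6; 6,7,10,2,9 taken -> place at 5.
Table: [—, —, 968, —, —, 513, 149, 539, —, 279, 526, —, —]

9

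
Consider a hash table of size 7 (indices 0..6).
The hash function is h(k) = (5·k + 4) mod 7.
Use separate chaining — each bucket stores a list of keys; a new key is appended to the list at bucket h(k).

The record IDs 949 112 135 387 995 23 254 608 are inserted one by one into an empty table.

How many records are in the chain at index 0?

4

Insert 949: h=3, bucket 3 empty → new chain.
Insert 112: h=4, bucket 4 empty → new chain.
Insert 135: h=0, bucket 0 empty → new chain.
Insert 387: h=0, bucket 0 nonempty → append to chain.
Insert 995: h=2, bucket 2 empty → new chain.
Insert 23: h=0, bucket 0 nonempty → append to chain.
Insert 254: h=0, bucket 0 nonempty → append to chain.
Insert 608: h=6, bucket 6 empty → new chain.
Final buckets:
0: 135 -> 387 -> 23 -> 254
1: _
2: 995
3: 949
4: 112
5: _
6: 608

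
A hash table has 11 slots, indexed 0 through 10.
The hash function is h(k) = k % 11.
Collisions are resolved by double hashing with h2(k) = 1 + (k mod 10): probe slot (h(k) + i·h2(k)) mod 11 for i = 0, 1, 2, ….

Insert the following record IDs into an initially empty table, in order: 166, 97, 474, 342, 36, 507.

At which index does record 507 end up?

Insert 166: h=1, slot 1 empty -> index 1.
Insert 97: h=9, slot 9 empty -> index 9.
Insert 474: h=1, h2=5, slot 1 occupied -> index 6.
Insert 342: h=1, h2=3, slot 1 occupied -> index 4.
Insert 36: h=3, slot 3 empty -> index 3.
Insert 507: h=1, h2=8, slots 1,9,6,3 occupied -> index 0.
Table: [507, 166, —, 36, 342, —, 474, —, —, 97, —]

0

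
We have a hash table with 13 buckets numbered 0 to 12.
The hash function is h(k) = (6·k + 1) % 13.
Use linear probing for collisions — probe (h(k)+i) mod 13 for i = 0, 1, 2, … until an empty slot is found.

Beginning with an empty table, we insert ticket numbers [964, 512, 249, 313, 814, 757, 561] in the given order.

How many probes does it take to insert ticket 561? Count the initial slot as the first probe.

Insert 964: h=0, slot 0 empty -> index 0.
Insert 512: h=5, slot 5 empty -> index 5.
Insert 249: h=0, slot 0 occupied -> index 1.
Insert 313: h=7, slot 7 empty -> index 7.
Insert 814: h=10, slot 10 empty -> index 10.
Insert 757: h=6, slot 6 empty -> index 6.
Insert 561: h=0, slots 0,1 occupied -> index 2.
Table: [964, 249, 561, ∅, ∅, 512, 757, 313, ∅, ∅, 814, ∅, ∅]

3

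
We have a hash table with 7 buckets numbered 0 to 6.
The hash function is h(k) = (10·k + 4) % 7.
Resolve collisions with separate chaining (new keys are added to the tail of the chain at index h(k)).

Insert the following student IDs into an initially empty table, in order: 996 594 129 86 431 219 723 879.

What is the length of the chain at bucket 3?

4

996 → bucket 3
594 → bucket 1
129 → bucket 6
86 → bucket 3 (collision)
431 → bucket 2
219 → bucket 3 (collision)
723 → bucket 3 (collision)
879 → bucket 2 (collision)
Final buckets:
0: .
1: 594
2: 431 -> 879
3: 996 -> 86 -> 219 -> 723
4: .
5: .
6: 129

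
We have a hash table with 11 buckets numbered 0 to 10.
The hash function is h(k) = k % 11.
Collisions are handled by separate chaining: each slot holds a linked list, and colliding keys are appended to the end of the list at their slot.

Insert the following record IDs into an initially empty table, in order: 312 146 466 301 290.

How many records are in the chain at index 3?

1

Insert 312: h=4, bucket 4 empty -> new chain.
Insert 146: h=3, bucket 3 empty -> new chain.
Insert 466: h=4, bucket 4 nonempty -> append to chain.
Insert 301: h=4, bucket 4 nonempty -> append to chain.
Insert 290: h=4, bucket 4 nonempty -> append to chain.
Final buckets:
0: _
1: _
2: _
3: 146
4: 312 -> 466 -> 301 -> 290
5: _
6: _
7: _
8: _
9: _
10: _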